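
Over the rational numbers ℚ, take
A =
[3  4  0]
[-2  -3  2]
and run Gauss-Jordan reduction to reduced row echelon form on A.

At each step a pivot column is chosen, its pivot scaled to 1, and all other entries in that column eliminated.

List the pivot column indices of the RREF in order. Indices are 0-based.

pivot columns: 0, 1

[1] R0 /= 3  ⇒  (1, 4/3, 0)
     R1 -= -2·R0  ⇒  (0, -1/3, 2)
[2] R1 /= -1/3  ⇒  (0, 1, -6)
     R0 -= 4/3·R1  ⇒  (1, 0, 8)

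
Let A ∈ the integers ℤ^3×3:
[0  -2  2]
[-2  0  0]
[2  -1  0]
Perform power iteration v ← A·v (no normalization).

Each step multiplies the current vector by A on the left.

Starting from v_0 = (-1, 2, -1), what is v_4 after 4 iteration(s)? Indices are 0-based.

v_0 = (-1, 2, -1).
v_1 = A·v_0 = (-6, 2, -4).
v_2 = A·v_1 = (-12, 12, -14).
v_3 = A·v_2 = (-52, 24, -36).
v_4 = A·v_3 = (-120, 104, -128).

v_4 = (-120, 104, -128)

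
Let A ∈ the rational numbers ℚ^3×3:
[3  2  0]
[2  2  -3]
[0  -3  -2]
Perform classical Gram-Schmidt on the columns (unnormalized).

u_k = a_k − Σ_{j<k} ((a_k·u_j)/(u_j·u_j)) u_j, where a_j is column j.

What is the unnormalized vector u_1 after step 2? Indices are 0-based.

u_1 = (-4/13, 6/13, -3)

Step 1: u_0 = a_0 = (3, 2, 0).
Step 2: u_1 = a_1 − (10/13)·u_0 = (-4/13, 6/13, -3).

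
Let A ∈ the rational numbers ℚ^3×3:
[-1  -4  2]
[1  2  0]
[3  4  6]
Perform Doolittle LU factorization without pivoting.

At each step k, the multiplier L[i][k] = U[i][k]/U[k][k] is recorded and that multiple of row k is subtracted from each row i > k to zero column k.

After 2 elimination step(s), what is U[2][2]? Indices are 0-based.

U[2][2] = 4

[col 0] pivot -1
  R1 -= -1*R0 → (0, -2, 2)  (L[1][0] := -1)
  R2 -= -3*R0 → (0, -8, 12)  (L[2][0] := -3)
[col 1] pivot -2
  R2 -= 4*R1 → (0, 0, 4)  (L[2][1] := 4)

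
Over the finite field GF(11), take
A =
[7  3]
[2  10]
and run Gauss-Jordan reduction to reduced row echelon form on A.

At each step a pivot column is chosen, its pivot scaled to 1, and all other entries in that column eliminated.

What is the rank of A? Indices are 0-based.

rank = 2

step 1: normalize row 0 (÷7) = (1, 2)
  row 1: subtract 2×row0 = (0, 6)
step 2: normalize row 1 (÷6) = (0, 1)
  row 0: subtract 2×row1 = (1, 0)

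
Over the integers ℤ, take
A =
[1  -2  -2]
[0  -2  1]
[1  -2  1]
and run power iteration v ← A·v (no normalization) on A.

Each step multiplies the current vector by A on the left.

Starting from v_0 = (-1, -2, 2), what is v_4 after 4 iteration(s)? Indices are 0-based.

v_0 = (-1, -2, 2).
v_1 = A·v_0 = (-1, 6, 5).
v_2 = A·v_1 = (-23, -7, -8).
v_3 = A·v_2 = (7, 6, -17).
v_4 = A·v_3 = (29, -29, -22).

v_4 = (29, -29, -22)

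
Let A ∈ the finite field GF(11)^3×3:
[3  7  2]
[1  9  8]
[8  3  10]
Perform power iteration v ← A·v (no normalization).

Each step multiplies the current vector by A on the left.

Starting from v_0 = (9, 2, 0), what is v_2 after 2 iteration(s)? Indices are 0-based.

v_2 = (6, 6, 1)

v_0 = (9, 2, 0).
v_1 = A·v_0 = (8, 5, 1).
v_2 = A·v_1 = (6, 6, 1).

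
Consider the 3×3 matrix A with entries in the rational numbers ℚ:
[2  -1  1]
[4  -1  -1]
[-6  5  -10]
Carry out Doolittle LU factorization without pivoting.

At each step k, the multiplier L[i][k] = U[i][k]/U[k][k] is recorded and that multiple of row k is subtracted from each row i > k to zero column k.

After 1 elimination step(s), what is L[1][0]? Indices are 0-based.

[col 0] pivot 2
  R1 -= 2*R0 → (0, 1, -3)  (L[1][0] := 2)
  R2 -= -3*R0 → (0, 2, -7)  (L[2][0] := -3)

L[1][0] = 2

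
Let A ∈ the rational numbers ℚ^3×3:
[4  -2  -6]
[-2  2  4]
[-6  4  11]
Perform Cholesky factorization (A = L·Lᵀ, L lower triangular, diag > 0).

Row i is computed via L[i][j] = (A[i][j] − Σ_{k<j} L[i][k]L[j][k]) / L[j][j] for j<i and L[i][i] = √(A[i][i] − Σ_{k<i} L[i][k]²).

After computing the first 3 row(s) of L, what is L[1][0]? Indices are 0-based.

L[1][0] = -1

Step 1: L[0][0] = √(4) = 2.
  L[1][0] = (-2) / L[0][0] = -1.
Step 2: L[1][1] = √(1) = 1.
  L[2][0] = (-6) / L[0][0] = -3.
  L[2][1] = (1) / L[1][1] = 1.
Step 3: L[2][2] = √(1) = 1.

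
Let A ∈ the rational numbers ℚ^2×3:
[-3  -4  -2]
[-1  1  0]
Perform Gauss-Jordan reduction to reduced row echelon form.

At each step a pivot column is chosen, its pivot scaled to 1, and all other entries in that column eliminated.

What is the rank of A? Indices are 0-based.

rank = 2

step 1: normalize row 0 (÷-3) = (1, 4/3, 2/3)
  row 1: subtract -1×row0 = (0, 7/3, 2/3)
step 2: normalize row 1 (÷7/3) = (0, 1, 2/7)
  row 0: subtract 4/3×row1 = (1, 0, 2/7)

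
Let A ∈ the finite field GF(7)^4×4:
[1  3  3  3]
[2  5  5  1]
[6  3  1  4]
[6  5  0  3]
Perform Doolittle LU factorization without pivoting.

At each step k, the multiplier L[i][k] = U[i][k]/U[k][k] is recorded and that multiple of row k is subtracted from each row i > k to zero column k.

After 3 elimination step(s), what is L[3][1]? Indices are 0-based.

L[3][1] = 6

[col 0] pivot 1
  R1 -= 2*R0 → (0, 6, 6, 2)  (L[1][0] := 2)
  R2 -= 6*R0 → (0, 6, 4, 0)  (L[2][0] := 6)
  R3 -= 6*R0 → (0, 1, 3, 6)  (L[3][0] := 6)
[col 1] pivot 6
  R2 -= 1*R1 → (0, 0, 5, 5)  (L[2][1] := 1)
  R3 -= 6*R1 → (0, 0, 2, 1)  (L[3][1] := 6)
[col 2] pivot 5
  R3 -= 6*R2 → (0, 0, 0, 6)  (L[3][2] := 6)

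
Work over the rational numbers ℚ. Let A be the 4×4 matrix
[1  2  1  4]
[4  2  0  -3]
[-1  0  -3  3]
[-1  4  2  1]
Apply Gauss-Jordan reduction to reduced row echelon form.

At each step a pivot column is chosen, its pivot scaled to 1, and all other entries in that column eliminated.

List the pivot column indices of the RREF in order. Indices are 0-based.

pivot columns: 0, 1, 2, 3

[1] R0 /= 1  ⇒  (1, 2, 1, 4)
     R1 -= 4·R0  ⇒  (0, -6, -4, -19)
     R2 -= -1·R0  ⇒  (0, 2, -2, 7)
     R3 -= -1·R0  ⇒  (0, 6, 3, 5)
[2] R1 /= -6  ⇒  (0, 1, 2/3, 19/6)
     R0 -= 2·R1  ⇒  (1, 0, -1/3, -7/3)
     R2 -= 2·R1  ⇒  (0, 0, -10/3, 2/3)
     R3 -= 6·R1  ⇒  (0, 0, -1, -14)
[3] R2 /= -10/3  ⇒  (0, 0, 1, -1/5)
     R0 -= -1/3·R2  ⇒  (1, 0, 0, -12/5)
     R1 -= 2/3·R2  ⇒  (0, 1, 0, 33/10)
     R3 -= -1·R2  ⇒  (0, 0, 0, -71/5)
[4] R3 /= -71/5  ⇒  (0, 0, 0, 1)
     R0 -= -12/5·R3  ⇒  (1, 0, 0, 0)
     R1 -= 33/10·R3  ⇒  (0, 1, 0, 0)
     R2 -= -1/5·R3  ⇒  (0, 0, 1, 0)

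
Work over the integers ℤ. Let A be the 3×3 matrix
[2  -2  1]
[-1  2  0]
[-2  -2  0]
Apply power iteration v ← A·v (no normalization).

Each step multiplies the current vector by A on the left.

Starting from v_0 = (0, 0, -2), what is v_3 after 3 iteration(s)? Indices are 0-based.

v_3 = (-8, 8, 4)

v_0 = (0, 0, -2).
v_1 = A·v_0 = (-2, 0, 0).
v_2 = A·v_1 = (-4, 2, 4).
v_3 = A·v_2 = (-8, 8, 4).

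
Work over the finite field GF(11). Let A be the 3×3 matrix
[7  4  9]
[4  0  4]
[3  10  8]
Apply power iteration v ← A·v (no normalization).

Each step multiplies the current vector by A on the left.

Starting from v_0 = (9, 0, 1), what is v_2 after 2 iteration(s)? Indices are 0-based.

v_2 = (0, 10, 5)

v_0 = (9, 0, 1).
v_1 = A·v_0 = (6, 7, 2).
v_2 = A·v_1 = (0, 10, 5).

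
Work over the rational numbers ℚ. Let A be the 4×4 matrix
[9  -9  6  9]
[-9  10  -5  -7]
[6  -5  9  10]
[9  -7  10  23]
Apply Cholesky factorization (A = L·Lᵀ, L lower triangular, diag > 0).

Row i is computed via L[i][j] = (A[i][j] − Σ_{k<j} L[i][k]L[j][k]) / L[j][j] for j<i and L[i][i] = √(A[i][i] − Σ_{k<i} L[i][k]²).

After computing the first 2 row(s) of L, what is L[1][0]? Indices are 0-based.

Step 1: L[0][0] = √(9) = 3.
  L[1][0] = (-9) / L[0][0] = -3.
Step 2: L[1][1] = √(1) = 1.

L[1][0] = -3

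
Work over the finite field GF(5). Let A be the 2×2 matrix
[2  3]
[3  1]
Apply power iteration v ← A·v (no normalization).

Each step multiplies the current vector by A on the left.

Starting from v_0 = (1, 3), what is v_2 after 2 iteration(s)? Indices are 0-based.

v_0 = (1, 3).
v_1 = A·v_0 = (1, 1).
v_2 = A·v_1 = (0, 4).

v_2 = (0, 4)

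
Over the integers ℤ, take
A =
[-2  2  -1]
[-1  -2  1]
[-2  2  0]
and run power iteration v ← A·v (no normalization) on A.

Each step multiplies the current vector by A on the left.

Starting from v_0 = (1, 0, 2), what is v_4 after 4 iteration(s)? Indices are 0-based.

v_0 = (1, 0, 2).
v_1 = A·v_0 = (-4, 1, -2).
v_2 = A·v_1 = (12, 0, 10).
v_3 = A·v_2 = (-34, -2, -24).
v_4 = A·v_3 = (88, 14, 64).

v_4 = (88, 14, 64)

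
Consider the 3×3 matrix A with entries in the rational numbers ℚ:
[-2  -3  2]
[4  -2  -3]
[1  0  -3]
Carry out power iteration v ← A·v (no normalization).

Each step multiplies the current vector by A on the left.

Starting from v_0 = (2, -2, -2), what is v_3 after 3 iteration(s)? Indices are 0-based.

v_0 = (2, -2, -2).
v_1 = A·v_0 = (-2, 18, 8).
v_2 = A·v_1 = (-34, -68, -26).
v_3 = A·v_2 = (220, 78, 44).

v_3 = (220, 78, 44)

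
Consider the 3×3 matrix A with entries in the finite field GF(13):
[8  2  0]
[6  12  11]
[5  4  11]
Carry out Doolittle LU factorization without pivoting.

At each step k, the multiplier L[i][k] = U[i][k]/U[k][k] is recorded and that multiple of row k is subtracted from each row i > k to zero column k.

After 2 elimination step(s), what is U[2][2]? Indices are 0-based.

U[2][2] = 1

Step 1: pivot at (0,0) is 8.
  row1 ← row1 − (4)·row0  ⇒  L[1][0]=4, U row1=(0, 4, 11)
  row2 ← row2 − (12)·row0  ⇒  L[2][0]=12, U row2=(0, 6, 11)
Step 2: pivot at (1,1) is 4.
  row2 ← row2 − (8)·row1  ⇒  L[2][1]=8, U row2=(0, 0, 1)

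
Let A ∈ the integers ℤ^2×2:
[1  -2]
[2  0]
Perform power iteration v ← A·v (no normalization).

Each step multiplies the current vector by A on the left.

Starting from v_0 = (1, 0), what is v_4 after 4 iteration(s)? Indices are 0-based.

v_4 = (5, -14)

v_0 = (1, 0).
v_1 = A·v_0 = (1, 2).
v_2 = A·v_1 = (-3, 2).
v_3 = A·v_2 = (-7, -6).
v_4 = A·v_3 = (5, -14).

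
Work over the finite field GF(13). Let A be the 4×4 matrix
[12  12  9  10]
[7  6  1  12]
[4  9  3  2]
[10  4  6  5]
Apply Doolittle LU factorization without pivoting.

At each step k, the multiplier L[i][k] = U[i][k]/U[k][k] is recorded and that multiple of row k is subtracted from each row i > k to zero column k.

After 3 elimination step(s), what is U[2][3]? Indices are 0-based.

k=0: U[0][0]=12
  eliminate (1,0): mult=6, new row 1: (0, 12, 12, 4); set L[1][0]=6
  eliminate (2,0): mult=9, new row 2: (0, 5, 0, 3); set L[2][0]=9
  eliminate (3,0): mult=3, new row 3: (0, 7, 5, 1); set L[3][0]=3
k=1: U[1][1]=12
  eliminate (2,1): mult=8, new row 2: (0, 0, 8, 10); set L[2][1]=8
  eliminate (3,1): mult=6, new row 3: (0, 0, 11, 3); set L[3][1]=6
k=2: U[2][2]=8
  eliminate (3,2): mult=3, new row 3: (0, 0, 0, 12); set L[3][2]=3

U[2][3] = 10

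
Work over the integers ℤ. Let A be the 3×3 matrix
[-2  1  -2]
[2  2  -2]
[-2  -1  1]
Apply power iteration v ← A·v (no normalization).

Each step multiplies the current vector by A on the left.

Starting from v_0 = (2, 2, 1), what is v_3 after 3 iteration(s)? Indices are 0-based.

v_3 = (-28, 82, -65)

v_0 = (2, 2, 1).
v_1 = A·v_0 = (-4, 6, -5).
v_2 = A·v_1 = (24, 14, -3).
v_3 = A·v_2 = (-28, 82, -65).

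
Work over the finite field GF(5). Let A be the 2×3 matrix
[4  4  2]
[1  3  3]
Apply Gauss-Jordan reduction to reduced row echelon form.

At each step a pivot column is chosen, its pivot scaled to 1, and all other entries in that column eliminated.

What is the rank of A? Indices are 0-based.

rank = 2

step 1: normalize row 0 (÷4) = (1, 1, 3)
  row 1: subtract 1×row0 = (0, 2, 0)
step 2: normalize row 1 (÷2) = (0, 1, 0)
  row 0: subtract 1×row1 = (1, 0, 3)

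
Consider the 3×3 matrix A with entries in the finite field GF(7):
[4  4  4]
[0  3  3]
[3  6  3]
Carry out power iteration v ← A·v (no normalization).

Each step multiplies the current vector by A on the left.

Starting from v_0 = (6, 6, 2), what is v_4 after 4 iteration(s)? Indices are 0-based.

v_4 = (3, 1, 1)

v_0 = (6, 6, 2).
v_1 = A·v_0 = (0, 3, 4).
v_2 = A·v_1 = (0, 0, 2).
v_3 = A·v_2 = (1, 6, 6).
v_4 = A·v_3 = (3, 1, 1).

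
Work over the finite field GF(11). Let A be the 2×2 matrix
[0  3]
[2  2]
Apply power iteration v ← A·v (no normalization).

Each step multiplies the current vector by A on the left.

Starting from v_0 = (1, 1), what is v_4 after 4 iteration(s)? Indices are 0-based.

v_0 = (1, 1).
v_1 = A·v_0 = (3, 4).
v_2 = A·v_1 = (1, 3).
v_3 = A·v_2 = (9, 8).
v_4 = A·v_3 = (2, 1).

v_4 = (2, 1)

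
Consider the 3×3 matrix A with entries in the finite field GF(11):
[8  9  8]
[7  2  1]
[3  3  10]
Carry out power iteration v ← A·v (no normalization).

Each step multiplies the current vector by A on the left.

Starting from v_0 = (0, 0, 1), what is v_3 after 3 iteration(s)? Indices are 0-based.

v_0 = (0, 0, 1).
v_1 = A·v_0 = (8, 1, 10).
v_2 = A·v_1 = (10, 2, 6).
v_3 = A·v_2 = (3, 3, 8).

v_3 = (3, 3, 8)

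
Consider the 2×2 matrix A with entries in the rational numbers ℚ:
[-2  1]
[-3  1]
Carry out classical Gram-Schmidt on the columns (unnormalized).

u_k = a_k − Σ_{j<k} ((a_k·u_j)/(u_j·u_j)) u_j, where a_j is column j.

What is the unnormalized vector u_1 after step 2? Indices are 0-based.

Step 1: u_0 = a_0 = (-2, -3).
Step 2: u_1 = a_1 − (-5/13)·u_0 = (3/13, -2/13).

u_1 = (3/13, -2/13)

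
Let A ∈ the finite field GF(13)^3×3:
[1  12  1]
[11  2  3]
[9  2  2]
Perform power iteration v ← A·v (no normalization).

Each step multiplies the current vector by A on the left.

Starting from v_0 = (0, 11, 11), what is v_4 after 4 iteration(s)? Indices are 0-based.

v_0 = (0, 11, 11).
v_1 = A·v_0 = (0, 3, 5).
v_2 = A·v_1 = (2, 8, 3).
v_3 = A·v_2 = (10, 8, 1).
v_4 = A·v_3 = (3, 12, 4).

v_4 = (3, 12, 4)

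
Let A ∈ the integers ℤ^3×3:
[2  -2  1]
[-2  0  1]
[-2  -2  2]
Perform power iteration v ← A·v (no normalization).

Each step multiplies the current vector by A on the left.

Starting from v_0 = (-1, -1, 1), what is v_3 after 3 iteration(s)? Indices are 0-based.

v_3 = (0, 0, -4)

v_0 = (-1, -1, 1).
v_1 = A·v_0 = (1, 3, 6).
v_2 = A·v_1 = (2, 4, 4).
v_3 = A·v_2 = (0, 0, -4).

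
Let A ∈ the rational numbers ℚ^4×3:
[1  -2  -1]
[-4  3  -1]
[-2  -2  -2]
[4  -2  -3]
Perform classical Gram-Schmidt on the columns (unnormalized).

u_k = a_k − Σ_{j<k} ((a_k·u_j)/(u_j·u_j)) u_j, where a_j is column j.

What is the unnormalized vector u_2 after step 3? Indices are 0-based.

Step 1: u_0 = a_0 = (1, -4, -2, 4).
Step 2: u_1 = a_1 − (-18/37)·u_0 = (-56/37, 39/37, -110/37, -2/37).
Step 3: u_2 = a_2 − (-5/37)·u_0 − (81/151)·u_1 = (-8/151, -318/151, -102/151, -367/151).

u_2 = (-8/151, -318/151, -102/151, -367/151)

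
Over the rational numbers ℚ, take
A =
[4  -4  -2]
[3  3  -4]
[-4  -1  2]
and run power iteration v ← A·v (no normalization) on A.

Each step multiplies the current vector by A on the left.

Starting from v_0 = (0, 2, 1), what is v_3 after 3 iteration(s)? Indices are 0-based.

v_0 = (0, 2, 1).
v_1 = A·v_0 = (-10, 2, 0).
v_2 = A·v_1 = (-48, -24, 38).
v_3 = A·v_2 = (-172, -368, 292).

v_3 = (-172, -368, 292)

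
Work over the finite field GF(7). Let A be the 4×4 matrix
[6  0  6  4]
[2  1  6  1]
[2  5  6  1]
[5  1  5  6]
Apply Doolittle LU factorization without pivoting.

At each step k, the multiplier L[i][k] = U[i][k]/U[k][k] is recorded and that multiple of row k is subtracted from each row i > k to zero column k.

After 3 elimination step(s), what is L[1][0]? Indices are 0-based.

L[1][0] = 5

[col 0] pivot 6
  R1 -= 5*R0 → (0, 1, 4, 2)  (L[1][0] := 5)
  R2 -= 5*R0 → (0, 5, 4, 2)  (L[2][0] := 5)
  R3 -= 2*R0 → (0, 1, 0, 5)  (L[3][0] := 2)
[col 1] pivot 1
  R2 -= 5*R1 → (0, 0, 5, 6)  (L[2][1] := 5)
  R3 -= 1*R1 → (0, 0, 3, 3)  (L[3][1] := 1)
[col 2] pivot 5
  R3 -= 2*R2 → (0, 0, 0, 5)  (L[3][2] := 2)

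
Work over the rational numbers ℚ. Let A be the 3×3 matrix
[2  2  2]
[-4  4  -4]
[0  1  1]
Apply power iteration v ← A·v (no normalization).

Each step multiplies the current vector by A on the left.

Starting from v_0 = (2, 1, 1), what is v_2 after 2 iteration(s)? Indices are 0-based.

v_2 = (4, -72, -6)

v_0 = (2, 1, 1).
v_1 = A·v_0 = (8, -8, 2).
v_2 = A·v_1 = (4, -72, -6).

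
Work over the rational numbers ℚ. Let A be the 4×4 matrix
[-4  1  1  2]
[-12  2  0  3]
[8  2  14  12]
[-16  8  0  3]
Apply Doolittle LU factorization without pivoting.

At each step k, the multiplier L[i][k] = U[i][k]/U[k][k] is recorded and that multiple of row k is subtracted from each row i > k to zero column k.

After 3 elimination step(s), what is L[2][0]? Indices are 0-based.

Step 1: pivot at (0,0) is -4.
  row1 ← row1 − (3)·row0  ⇒  L[1][0]=3, U row1=(0, -1, -3, -3)
  row2 ← row2 − (-2)·row0  ⇒  L[2][0]=-2, U row2=(0, 4, 16, 16)
  row3 ← row3 − (4)·row0  ⇒  L[3][0]=4, U row3=(0, 4, -4, -5)
Step 2: pivot at (1,1) is -1.
  row2 ← row2 − (-4)·row1  ⇒  L[2][1]=-4, U row2=(0, 0, 4, 4)
  row3 ← row3 − (-4)·row1  ⇒  L[3][1]=-4, U row3=(0, 0, -16, -17)
Step 3: pivot at (2,2) is 4.
  row3 ← row3 − (-4)·row2  ⇒  L[3][2]=-4, U row3=(0, 0, 0, -1)

L[2][0] = -2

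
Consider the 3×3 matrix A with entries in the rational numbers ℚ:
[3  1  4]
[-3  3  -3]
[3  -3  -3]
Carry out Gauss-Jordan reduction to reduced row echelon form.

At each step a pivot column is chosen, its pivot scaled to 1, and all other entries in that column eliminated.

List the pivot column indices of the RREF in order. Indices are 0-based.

pivot columns: 0, 1, 2

[1] R0 /= 3  ⇒  (1, 1/3, 4/3)
     R1 -= -3·R0  ⇒  (0, 4, 1)
     R2 -= 3·R0  ⇒  (0, -4, -7)
[2] R1 /= 4  ⇒  (0, 1, 1/4)
     R0 -= 1/3·R1  ⇒  (1, 0, 5/4)
     R2 -= -4·R1  ⇒  (0, 0, -6)
[3] R2 /= -6  ⇒  (0, 0, 1)
     R0 -= 5/4·R2  ⇒  (1, 0, 0)
     R1 -= 1/4·R2  ⇒  (0, 1, 0)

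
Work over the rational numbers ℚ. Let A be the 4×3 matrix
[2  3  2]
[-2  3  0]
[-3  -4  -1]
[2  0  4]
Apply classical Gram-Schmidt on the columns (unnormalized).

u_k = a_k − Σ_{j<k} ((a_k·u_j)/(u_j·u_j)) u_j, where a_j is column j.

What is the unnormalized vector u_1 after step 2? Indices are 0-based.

Step 1: u_0 = a_0 = (2, -2, -3, 2).
Step 2: u_1 = a_1 − (4/7)·u_0 = (13/7, 29/7, -16/7, -8/7).

u_1 = (13/7, 29/7, -16/7, -8/7)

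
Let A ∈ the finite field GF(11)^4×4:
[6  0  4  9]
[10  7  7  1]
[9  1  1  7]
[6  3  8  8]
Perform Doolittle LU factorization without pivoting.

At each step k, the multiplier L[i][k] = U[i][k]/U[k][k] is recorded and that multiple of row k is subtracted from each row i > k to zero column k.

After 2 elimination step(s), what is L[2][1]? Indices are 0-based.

L[2][1] = 8

[col 0] pivot 6
  R1 -= 9*R0 → (0, 7, 4, 8)  (L[1][0] := 9)
  R2 -= 7*R0 → (0, 1, 6, 10)  (L[2][0] := 7)
  R3 -= 1*R0 → (0, 3, 4, 10)  (L[3][0] := 1)
[col 1] pivot 7
  R2 -= 8*R1 → (0, 0, 7, 1)  (L[2][1] := 8)
  R3 -= 2*R1 → (0, 0, 7, 5)  (L[3][1] := 2)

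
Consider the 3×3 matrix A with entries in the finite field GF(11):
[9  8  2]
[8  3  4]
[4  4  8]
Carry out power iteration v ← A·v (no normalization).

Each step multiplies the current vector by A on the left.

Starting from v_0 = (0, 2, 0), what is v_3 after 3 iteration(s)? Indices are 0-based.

v_3 = (3, 1, 10)

v_0 = (0, 2, 0).
v_1 = A·v_0 = (5, 6, 8).
v_2 = A·v_1 = (10, 2, 9).
v_3 = A·v_2 = (3, 1, 10).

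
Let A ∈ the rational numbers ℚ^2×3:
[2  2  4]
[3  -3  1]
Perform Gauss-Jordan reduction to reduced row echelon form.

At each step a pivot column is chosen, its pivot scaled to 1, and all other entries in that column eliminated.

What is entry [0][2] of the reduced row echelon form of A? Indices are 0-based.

M[0][2] = 7/6

step 1: normalize row 0 (÷2) = (1, 1, 2)
  row 1: subtract 3×row0 = (0, -6, -5)
step 2: normalize row 1 (÷-6) = (0, 1, 5/6)
  row 0: subtract 1×row1 = (1, 0, 7/6)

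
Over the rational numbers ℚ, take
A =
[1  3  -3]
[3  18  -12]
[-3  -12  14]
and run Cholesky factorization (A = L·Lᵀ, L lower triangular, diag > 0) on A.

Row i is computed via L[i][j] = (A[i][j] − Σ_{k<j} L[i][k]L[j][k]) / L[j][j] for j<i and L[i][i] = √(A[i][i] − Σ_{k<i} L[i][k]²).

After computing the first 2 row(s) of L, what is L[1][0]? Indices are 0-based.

Step 1: L[0][0] = √(1) = 1.
  L[1][0] = (3) / L[0][0] = 3.
Step 2: L[1][1] = √(9) = 3.

L[1][0] = 3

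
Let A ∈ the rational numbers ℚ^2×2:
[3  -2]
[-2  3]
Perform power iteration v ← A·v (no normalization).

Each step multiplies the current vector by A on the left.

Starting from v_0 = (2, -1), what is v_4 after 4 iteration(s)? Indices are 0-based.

v_0 = (2, -1).
v_1 = A·v_0 = (8, -7).
v_2 = A·v_1 = (38, -37).
v_3 = A·v_2 = (188, -187).
v_4 = A·v_3 = (938, -937).

v_4 = (938, -937)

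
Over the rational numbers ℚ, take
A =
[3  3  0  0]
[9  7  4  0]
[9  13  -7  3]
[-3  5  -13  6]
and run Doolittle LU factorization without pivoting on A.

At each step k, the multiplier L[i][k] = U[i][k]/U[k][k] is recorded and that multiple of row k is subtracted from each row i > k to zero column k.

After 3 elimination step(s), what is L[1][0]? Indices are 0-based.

L[1][0] = 3

[col 0] pivot 3
  R1 -= 3*R0 → (0, -2, 4, 0)  (L[1][0] := 3)
  R2 -= 3*R0 → (0, 4, -7, 3)  (L[2][0] := 3)
  R3 -= -1*R0 → (0, 8, -13, 6)  (L[3][0] := -1)
[col 1] pivot -2
  R2 -= -2*R1 → (0, 0, 1, 3)  (L[2][1] := -2)
  R3 -= -4*R1 → (0, 0, 3, 6)  (L[3][1] := -4)
[col 2] pivot 1
  R3 -= 3*R2 → (0, 0, 0, -3)  (L[3][2] := 3)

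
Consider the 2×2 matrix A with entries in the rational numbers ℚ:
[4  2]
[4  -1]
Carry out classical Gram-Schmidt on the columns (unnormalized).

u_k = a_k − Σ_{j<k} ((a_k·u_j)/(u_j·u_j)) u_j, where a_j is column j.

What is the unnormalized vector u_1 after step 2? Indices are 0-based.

Step 1: u_0 = a_0 = (4, 4).
Step 2: u_1 = a_1 − (1/8)·u_0 = (3/2, -3/2).

u_1 = (3/2, -3/2)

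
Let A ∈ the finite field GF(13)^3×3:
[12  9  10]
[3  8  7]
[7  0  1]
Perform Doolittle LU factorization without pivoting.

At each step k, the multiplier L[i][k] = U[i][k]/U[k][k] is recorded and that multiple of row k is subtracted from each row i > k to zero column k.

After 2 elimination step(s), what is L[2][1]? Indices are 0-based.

Step 1: pivot at (0,0) is 12.
  row1 ← row1 − (10)·row0  ⇒  L[1][0]=10, U row1=(0, 9, 11)
  row2 ← row2 − (6)·row0  ⇒  L[2][0]=6, U row2=(0, 11, 6)
Step 2: pivot at (1,1) is 9.
  row2 ← row2 − (7)·row1  ⇒  L[2][1]=7, U row2=(0, 0, 7)

L[2][1] = 7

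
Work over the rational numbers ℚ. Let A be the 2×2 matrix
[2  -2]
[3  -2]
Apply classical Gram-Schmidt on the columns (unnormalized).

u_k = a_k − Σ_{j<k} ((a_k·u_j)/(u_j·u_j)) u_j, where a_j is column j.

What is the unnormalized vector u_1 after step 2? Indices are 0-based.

Step 1: u_0 = a_0 = (2, 3).
Step 2: u_1 = a_1 − (-10/13)·u_0 = (-6/13, 4/13).

u_1 = (-6/13, 4/13)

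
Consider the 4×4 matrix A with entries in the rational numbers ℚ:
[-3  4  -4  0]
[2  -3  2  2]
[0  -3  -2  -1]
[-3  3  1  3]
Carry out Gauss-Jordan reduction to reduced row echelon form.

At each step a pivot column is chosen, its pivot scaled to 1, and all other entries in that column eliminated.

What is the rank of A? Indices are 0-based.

[1] R0 /= -3  ⇒  (1, -4/3, 4/3, 0)
     R1 -= 2·R0  ⇒  (0, -1/3, -2/3, 2)
     R3 -= -3·R0  ⇒  (0, -1, 5, 3)
[2] R1 /= -1/3  ⇒  (0, 1, 2, -6)
     R0 -= -4/3·R1  ⇒  (1, 0, 4, -8)
     R2 -= -3·R1  ⇒  (0, 0, 4, -19)
     R3 -= -1·R1  ⇒  (0, 0, 7, -3)
[3] R2 /= 4  ⇒  (0, 0, 1, -19/4)
     R0 -= 4·R2  ⇒  (1, 0, 0, 11)
     R1 -= 2·R2  ⇒  (0, 1, 0, 7/2)
     R3 -= 7·R2  ⇒  (0, 0, 0, 121/4)
[4] R3 /= 121/4  ⇒  (0, 0, 0, 1)
     R0 -= 11·R3  ⇒  (1, 0, 0, 0)
     R1 -= 7/2·R3  ⇒  (0, 1, 0, 0)
     R2 -= -19/4·R3  ⇒  (0, 0, 1, 0)

rank = 4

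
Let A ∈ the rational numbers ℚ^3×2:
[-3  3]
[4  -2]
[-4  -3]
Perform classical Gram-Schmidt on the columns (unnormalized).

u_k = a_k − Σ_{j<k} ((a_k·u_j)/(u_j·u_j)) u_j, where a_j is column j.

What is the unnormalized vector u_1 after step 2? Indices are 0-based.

u_1 = (108/41, -62/41, -143/41)

Step 1: u_0 = a_0 = (-3, 4, -4).
Step 2: u_1 = a_1 − (-5/41)·u_0 = (108/41, -62/41, -143/41).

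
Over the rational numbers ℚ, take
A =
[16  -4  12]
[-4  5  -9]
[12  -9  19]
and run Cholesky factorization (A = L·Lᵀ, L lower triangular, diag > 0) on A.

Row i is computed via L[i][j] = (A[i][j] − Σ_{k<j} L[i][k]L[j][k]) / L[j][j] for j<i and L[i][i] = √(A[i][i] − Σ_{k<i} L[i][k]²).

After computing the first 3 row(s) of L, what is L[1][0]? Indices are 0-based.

Step 1: L[0][0] = √(16) = 4.
  L[1][0] = (-4) / L[0][0] = -1.
Step 2: L[1][1] = √(4) = 2.
  L[2][0] = (12) / L[0][0] = 3.
  L[2][1] = (-6) / L[1][1] = -3.
Step 3: L[2][2] = √(1) = 1.

L[1][0] = -1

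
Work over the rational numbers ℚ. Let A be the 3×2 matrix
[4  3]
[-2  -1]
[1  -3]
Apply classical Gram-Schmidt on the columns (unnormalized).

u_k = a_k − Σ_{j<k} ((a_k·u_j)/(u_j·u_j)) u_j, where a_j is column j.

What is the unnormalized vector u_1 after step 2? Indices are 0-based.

u_1 = (19/21, 1/21, -74/21)

Step 1: u_0 = a_0 = (4, -2, 1).
Step 2: u_1 = a_1 − (11/21)·u_0 = (19/21, 1/21, -74/21).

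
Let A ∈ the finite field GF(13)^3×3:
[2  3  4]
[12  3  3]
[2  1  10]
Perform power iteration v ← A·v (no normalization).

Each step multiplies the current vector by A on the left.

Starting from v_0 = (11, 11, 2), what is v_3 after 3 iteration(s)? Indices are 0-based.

v_0 = (11, 11, 2).
v_1 = A·v_0 = (11, 2, 1).
v_2 = A·v_1 = (6, 11, 8).
v_3 = A·v_2 = (12, 12, 12).

v_3 = (12, 12, 12)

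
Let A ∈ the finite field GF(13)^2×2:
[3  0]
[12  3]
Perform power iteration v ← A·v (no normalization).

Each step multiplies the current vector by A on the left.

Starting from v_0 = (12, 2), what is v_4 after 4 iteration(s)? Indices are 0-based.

v_0 = (12, 2).
v_1 = A·v_0 = (10, 7).
v_2 = A·v_1 = (4, 11).
v_3 = A·v_2 = (12, 3).
v_4 = A·v_3 = (10, 10).

v_4 = (10, 10)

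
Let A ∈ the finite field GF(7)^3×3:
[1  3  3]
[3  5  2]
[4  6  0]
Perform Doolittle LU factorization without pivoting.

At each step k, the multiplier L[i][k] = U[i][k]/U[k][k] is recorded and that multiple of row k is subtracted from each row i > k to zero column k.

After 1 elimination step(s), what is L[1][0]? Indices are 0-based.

[col 0] pivot 1
  R1 -= 3*R0 → (0, 3, 0)  (L[1][0] := 3)
  R2 -= 4*R0 → (0, 1, 2)  (L[2][0] := 4)

L[1][0] = 3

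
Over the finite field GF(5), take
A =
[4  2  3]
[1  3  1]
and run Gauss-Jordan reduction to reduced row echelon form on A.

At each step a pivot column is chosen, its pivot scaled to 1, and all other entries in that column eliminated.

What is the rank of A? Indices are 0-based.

step 1: normalize row 0 (÷4) = (1, 3, 2)
  row 1: subtract 1×row0 = (0, 0, 4)
skip col 1 (zero from row 1)
step 2: normalize row 1 (÷4) = (0, 0, 1)
  row 0: subtract 2×row1 = (1, 3, 0)

rank = 2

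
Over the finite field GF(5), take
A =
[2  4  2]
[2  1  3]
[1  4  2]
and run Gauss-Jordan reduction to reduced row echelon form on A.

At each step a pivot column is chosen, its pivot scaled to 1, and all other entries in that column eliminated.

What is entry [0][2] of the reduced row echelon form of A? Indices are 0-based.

step 1: normalize row 0 (÷2) = (1, 2, 1)
  row 1: subtract 2×row0 = (0, 2, 1)
  row 2: subtract 1×row0 = (0, 2, 1)
step 2: normalize row 1 (÷2) = (0, 1, 3)
  row 0: subtract 2×row1 = (1, 0, 0)
  row 2: subtract 2×row1 = (0, 0, 0)
skip col 2 (zero from row 2)

M[0][2] = 0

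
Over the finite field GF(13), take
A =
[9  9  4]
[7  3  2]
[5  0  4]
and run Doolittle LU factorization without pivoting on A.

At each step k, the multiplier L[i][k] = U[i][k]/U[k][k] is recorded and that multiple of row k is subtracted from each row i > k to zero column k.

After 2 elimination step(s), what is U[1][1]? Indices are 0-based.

U[1][1] = 9

k=0: U[0][0]=9
  eliminate (1,0): mult=8, new row 1: (0, 9, 9); set L[1][0]=8
  eliminate (2,0): mult=2, new row 2: (0, 8, 9); set L[2][0]=2
k=1: U[1][1]=9
  eliminate (2,1): mult=11, new row 2: (0, 0, 1); set L[2][1]=11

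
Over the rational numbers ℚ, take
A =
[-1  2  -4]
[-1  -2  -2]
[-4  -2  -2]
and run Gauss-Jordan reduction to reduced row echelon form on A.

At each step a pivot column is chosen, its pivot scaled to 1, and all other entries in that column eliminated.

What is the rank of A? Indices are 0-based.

rank = 3

step 1: normalize row 0 (÷-1) = (1, -2, 4)
  row 1: subtract -1×row0 = (0, -4, 2)
  row 2: subtract -4×row0 = (0, -10, 14)
step 2: normalize row 1 (÷-4) = (0, 1, -1/2)
  row 0: subtract -2×row1 = (1, 0, 3)
  row 2: subtract -10×row1 = (0, 0, 9)
step 3: normalize row 2 (÷9) = (0, 0, 1)
  row 0: subtract 3×row2 = (1, 0, 0)
  row 1: subtract -1/2×row2 = (0, 1, 0)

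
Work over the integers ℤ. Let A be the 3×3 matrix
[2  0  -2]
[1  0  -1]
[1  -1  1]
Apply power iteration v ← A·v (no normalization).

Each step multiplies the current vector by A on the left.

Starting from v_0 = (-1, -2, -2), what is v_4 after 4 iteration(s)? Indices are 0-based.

v_4 = (18, 9, 9)

v_0 = (-1, -2, -2).
v_1 = A·v_0 = (2, 1, -1).
v_2 = A·v_1 = (6, 3, 0).
v_3 = A·v_2 = (12, 6, 3).
v_4 = A·v_3 = (18, 9, 9).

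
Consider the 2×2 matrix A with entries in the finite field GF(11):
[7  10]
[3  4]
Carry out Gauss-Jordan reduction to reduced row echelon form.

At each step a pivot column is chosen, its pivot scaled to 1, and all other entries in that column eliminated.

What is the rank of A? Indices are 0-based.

rank = 2

pivot(0,0)=7: scale R0 → (1, 3)
  clear (1,0): R1 −= (3)R0 → (0, 6)
pivot(1,1)=6: scale R1 → (0, 1)
  clear (0,1): R0 −= (3)R1 → (1, 0)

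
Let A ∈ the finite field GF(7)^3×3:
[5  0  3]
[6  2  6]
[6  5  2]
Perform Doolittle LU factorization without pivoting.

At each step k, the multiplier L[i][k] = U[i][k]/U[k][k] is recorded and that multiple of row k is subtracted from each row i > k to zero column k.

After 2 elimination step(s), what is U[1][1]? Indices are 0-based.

k=0: U[0][0]=5
  eliminate (1,0): mult=4, new row 1: (0, 2, 1); set L[1][0]=4
  eliminate (2,0): mult=4, new row 2: (0, 5, 4); set L[2][0]=4
k=1: U[1][1]=2
  eliminate (2,1): mult=6, new row 2: (0, 0, 5); set L[2][1]=6

U[1][1] = 2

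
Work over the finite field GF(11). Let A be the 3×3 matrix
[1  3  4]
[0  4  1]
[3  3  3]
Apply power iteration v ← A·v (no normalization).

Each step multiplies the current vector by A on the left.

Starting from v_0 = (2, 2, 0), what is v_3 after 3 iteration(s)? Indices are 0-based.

v_3 = (9, 7, 8)

v_0 = (2, 2, 0).
v_1 = A·v_0 = (8, 8, 1).
v_2 = A·v_1 = (3, 0, 7).
v_3 = A·v_2 = (9, 7, 8).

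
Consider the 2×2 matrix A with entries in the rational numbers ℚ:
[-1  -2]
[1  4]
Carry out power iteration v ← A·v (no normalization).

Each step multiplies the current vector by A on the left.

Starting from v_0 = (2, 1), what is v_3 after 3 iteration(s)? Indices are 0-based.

v_0 = (2, 1).
v_1 = A·v_0 = (-4, 6).
v_2 = A·v_1 = (-8, 20).
v_3 = A·v_2 = (-32, 72).

v_3 = (-32, 72)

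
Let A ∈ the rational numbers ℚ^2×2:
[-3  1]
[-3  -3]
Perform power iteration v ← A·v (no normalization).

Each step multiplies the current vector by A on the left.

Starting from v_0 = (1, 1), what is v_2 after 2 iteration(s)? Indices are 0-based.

v_0 = (1, 1).
v_1 = A·v_0 = (-2, -6).
v_2 = A·v_1 = (0, 24).

v_2 = (0, 24)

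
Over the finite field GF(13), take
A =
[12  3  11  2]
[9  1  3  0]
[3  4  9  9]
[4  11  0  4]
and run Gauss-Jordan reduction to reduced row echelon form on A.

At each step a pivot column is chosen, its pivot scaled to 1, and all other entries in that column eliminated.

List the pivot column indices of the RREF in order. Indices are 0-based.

pivot columns: 0, 1, 2, 3

[1] R0 /= 12  ⇒  (1, 10, 2, 11)
     R1 -= 9·R0  ⇒  (0, 2, 11, 5)
     R2 -= 3·R0  ⇒  (0, 0, 3, 2)
     R3 -= 4·R0  ⇒  (0, 10, 5, 12)
[2] R1 /= 2  ⇒  (0, 1, 12, 9)
     R0 -= 10·R1  ⇒  (1, 0, 12, 12)
     R3 -= 10·R1  ⇒  (0, 0, 2, 0)
[3] R2 /= 3  ⇒  (0, 0, 1, 5)
     R0 -= 12·R2  ⇒  (1, 0, 0, 4)
     R1 -= 12·R2  ⇒  (0, 1, 0, 1)
     R3 -= 2·R2  ⇒  (0, 0, 0, 3)
[4] R3 /= 3  ⇒  (0, 0, 0, 1)
     R0 -= 4·R3  ⇒  (1, 0, 0, 0)
     R1 -= 1·R3  ⇒  (0, 1, 0, 0)
     R2 -= 5·R3  ⇒  (0, 0, 1, 0)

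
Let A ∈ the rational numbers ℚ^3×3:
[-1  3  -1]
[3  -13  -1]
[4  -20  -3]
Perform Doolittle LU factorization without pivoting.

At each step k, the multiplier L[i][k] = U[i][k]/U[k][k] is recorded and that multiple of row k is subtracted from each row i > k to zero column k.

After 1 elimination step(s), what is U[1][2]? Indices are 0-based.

U[1][2] = -4

k=0: U[0][0]=-1
  eliminate (1,0): mult=-3, new row 1: (0, -4, -4); set L[1][0]=-3
  eliminate (2,0): mult=-4, new row 2: (0, -8, -7); set L[2][0]=-4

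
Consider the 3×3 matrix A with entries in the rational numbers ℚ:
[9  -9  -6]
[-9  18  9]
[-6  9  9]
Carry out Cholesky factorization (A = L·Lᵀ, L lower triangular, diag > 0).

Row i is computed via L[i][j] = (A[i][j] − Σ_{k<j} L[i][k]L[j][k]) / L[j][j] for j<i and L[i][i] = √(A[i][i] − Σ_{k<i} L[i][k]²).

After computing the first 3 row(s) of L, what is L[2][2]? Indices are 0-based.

Step 1: L[0][0] = √(9) = 3.
  L[1][0] = (-9) / L[0][0] = -3.
Step 2: L[1][1] = √(9) = 3.
  L[2][0] = (-6) / L[0][0] = -2.
  L[2][1] = (3) / L[1][1] = 1.
Step 3: L[2][2] = √(4) = 2.

L[2][2] = 2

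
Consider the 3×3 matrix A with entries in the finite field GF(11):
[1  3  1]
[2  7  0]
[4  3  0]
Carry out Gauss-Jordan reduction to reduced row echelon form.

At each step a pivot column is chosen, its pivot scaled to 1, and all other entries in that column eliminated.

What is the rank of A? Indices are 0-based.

pivot(0,0)=1: scale R0 → (1, 3, 1)
  clear (1,0): R1 −= (2)R0 → (0, 1, 9)
  clear (2,0): R2 −= (4)R0 → (0, 2, 7)
pivot(1,1)=1: scale R1 → (0, 1, 9)
  clear (0,1): R0 −= (3)R1 → (1, 0, 7)
  clear (2,1): R2 −= (2)R1 → (0, 0, 0)
col 2: no nonzero at/below row 2; advance.

rank = 2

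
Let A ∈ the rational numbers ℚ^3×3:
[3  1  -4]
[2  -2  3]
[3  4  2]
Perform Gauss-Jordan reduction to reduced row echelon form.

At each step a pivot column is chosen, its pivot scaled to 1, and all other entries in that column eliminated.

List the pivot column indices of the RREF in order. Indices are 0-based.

pivot columns: 0, 1, 2

pivot(0,0)=3: scale R0 → (1, 1/3, -4/3)
  clear (1,0): R1 −= (2)R0 → (0, -8/3, 17/3)
  clear (2,0): R2 −= (3)R0 → (0, 3, 6)
pivot(1,1)=-8/3: scale R1 → (0, 1, -17/8)
  clear (0,1): R0 −= (1/3)R1 → (1, 0, -5/8)
  clear (2,1): R2 −= (3)R1 → (0, 0, 99/8)
pivot(2,2)=99/8: scale R2 → (0, 0, 1)
  clear (0,2): R0 −= (-5/8)R2 → (1, 0, 0)
  clear (1,2): R1 −= (-17/8)R2 → (0, 1, 0)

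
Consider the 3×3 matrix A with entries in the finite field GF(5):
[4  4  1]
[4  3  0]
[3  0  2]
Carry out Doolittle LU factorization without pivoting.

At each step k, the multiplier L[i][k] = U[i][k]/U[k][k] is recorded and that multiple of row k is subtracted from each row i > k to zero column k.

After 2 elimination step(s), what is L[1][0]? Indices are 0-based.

L[1][0] = 1

Step 1: pivot at (0,0) is 4.
  row1 ← row1 − (1)·row0  ⇒  L[1][0]=1, U row1=(0, 4, 4)
  row2 ← row2 − (2)·row0  ⇒  L[2][0]=2, U row2=(0, 2, 0)
Step 2: pivot at (1,1) is 4.
  row2 ← row2 − (3)·row1  ⇒  L[2][1]=3, U row2=(0, 0, 3)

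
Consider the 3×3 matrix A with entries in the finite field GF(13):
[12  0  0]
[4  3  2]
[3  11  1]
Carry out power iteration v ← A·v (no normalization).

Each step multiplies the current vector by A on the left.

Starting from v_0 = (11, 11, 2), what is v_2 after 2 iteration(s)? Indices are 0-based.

v_0 = (11, 11, 2).
v_1 = A·v_0 = (2, 3, 0).
v_2 = A·v_1 = (11, 4, 0).

v_2 = (11, 4, 0)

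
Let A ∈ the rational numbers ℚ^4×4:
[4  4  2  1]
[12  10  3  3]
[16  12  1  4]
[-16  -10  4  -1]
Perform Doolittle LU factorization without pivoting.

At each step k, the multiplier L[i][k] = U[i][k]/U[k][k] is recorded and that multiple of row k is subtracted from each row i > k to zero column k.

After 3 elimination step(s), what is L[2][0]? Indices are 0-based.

k=0: U[0][0]=4
  eliminate (1,0): mult=3, new row 1: (0, -2, -3, 0); set L[1][0]=3
  eliminate (2,0): mult=4, new row 2: (0, -4, -7, 0); set L[2][0]=4
  eliminate (3,0): mult=-4, new row 3: (0, 6, 12, 3); set L[3][0]=-4
k=1: U[1][1]=-2
  eliminate (2,1): mult=2, new row 2: (0, 0, -1, 0); set L[2][1]=2
  eliminate (3,1): mult=-3, new row 3: (0, 0, 3, 3); set L[3][1]=-3
k=2: U[2][2]=-1
  eliminate (3,2): mult=-3, new row 3: (0, 0, 0, 3); set L[3][2]=-3

L[2][0] = 4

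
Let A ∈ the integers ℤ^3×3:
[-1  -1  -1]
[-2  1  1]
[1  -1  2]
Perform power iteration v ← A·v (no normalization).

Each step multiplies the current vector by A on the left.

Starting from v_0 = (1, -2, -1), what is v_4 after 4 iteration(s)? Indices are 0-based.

v_4 = (-22, 31, 56)

v_0 = (1, -2, -1).
v_1 = A·v_0 = (2, -5, 1).
v_2 = A·v_1 = (2, -8, 9).
v_3 = A·v_2 = (-3, -3, 28).
v_4 = A·v_3 = (-22, 31, 56).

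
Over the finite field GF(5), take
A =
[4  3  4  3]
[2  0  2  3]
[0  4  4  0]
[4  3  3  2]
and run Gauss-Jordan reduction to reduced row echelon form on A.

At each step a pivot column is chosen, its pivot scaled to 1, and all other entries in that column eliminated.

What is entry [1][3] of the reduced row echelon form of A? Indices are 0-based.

M[1][3] = 4

pivot(0,0)=4: scale R0 → (1, 2, 1, 2)
  clear (1,0): R1 −= (2)R0 → (0, 1, 0, 4)
  clear (3,0): R3 −= (4)R0 → (0, 0, 4, 4)
pivot(1,1)=1: scale R1 → (0, 1, 0, 4)
  clear (0,1): R0 −= (2)R1 → (1, 0, 1, 4)
  clear (2,1): R2 −= (4)R1 → (0, 0, 4, 4)
pivot(2,2)=4: scale R2 → (0, 0, 1, 1)
  clear (0,2): R0 −= (1)R2 → (1, 0, 0, 3)
  clear (3,2): R3 −= (4)R2 → (0, 0, 0, 0)
col 3: no nonzero at/below row 3; advance.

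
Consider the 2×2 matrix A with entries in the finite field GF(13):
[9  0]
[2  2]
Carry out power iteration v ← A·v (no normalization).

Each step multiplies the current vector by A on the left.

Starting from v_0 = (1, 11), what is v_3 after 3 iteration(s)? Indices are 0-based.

v_3 = (1, 8)

v_0 = (1, 11).
v_1 = A·v_0 = (9, 11).
v_2 = A·v_1 = (3, 1).
v_3 = A·v_2 = (1, 8).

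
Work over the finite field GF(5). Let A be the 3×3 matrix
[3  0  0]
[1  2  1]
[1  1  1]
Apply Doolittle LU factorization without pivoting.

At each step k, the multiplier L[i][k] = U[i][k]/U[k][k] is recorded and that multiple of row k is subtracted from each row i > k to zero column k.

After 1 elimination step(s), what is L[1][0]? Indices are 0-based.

k=0: U[0][0]=3
  eliminate (1,0): mult=2, new row 1: (0, 2, 1); set L[1][0]=2
  eliminate (2,0): mult=2, new row 2: (0, 1, 1); set L[2][0]=2

L[1][0] = 2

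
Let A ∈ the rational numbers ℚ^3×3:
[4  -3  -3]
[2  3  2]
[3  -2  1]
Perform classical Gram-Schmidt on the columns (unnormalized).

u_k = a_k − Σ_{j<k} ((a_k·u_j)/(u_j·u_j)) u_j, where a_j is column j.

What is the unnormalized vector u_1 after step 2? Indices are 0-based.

Step 1: u_0 = a_0 = (4, 2, 3).
Step 2: u_1 = a_1 − (-12/29)·u_0 = (-39/29, 111/29, -22/29).

u_1 = (-39/29, 111/29, -22/29)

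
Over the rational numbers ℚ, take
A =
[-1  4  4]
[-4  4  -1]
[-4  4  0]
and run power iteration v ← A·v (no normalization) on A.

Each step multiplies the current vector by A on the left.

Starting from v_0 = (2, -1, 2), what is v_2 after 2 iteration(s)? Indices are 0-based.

v_2 = (-106, -52, -64)

v_0 = (2, -1, 2).
v_1 = A·v_0 = (2, -14, -12).
v_2 = A·v_1 = (-106, -52, -64).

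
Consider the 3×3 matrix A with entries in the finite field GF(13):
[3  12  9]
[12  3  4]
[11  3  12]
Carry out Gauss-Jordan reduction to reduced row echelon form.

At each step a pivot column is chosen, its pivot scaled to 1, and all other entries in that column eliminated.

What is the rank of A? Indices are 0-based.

pivot(0,0)=3: scale R0 → (1, 4, 3)
  clear (1,0): R1 −= (12)R0 → (0, 7, 7)
  clear (2,0): R2 −= (11)R0 → (0, 11, 5)
pivot(1,1)=7: scale R1 → (0, 1, 1)
  clear (0,1): R0 −= (4)R1 → (1, 0, 12)
  clear (2,1): R2 −= (11)R1 → (0, 0, 7)
pivot(2,2)=7: scale R2 → (0, 0, 1)
  clear (0,2): R0 −= (12)R2 → (1, 0, 0)
  clear (1,2): R1 −= (1)R2 → (0, 1, 0)

rank = 3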